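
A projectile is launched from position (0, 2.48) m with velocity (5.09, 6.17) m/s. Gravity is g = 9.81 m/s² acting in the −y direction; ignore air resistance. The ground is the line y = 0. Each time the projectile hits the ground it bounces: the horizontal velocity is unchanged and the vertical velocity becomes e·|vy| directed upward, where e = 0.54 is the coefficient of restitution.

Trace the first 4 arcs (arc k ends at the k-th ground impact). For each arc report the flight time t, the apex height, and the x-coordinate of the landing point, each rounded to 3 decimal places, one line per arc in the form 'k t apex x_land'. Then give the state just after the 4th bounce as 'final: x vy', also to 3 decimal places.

Arc 1: start y=2.480, vy=6.170 → t=1.578, apex=4.420, x_land=8.033, impact vy=-9.313
  bounce: vy ← 0.54·9.313 = 5.029
Arc 2: start y=0.000, vy=5.029 → t=1.025, apex=1.289, x_land=13.252, impact vy=-5.029
  bounce: vy ← 0.54·5.029 = 2.716
Arc 3: start y=0.000, vy=2.716 → t=0.554, apex=0.376, x_land=16.070, impact vy=-2.716
  bounce: vy ← 0.54·2.716 = 1.466
Arc 4: start y=0.000, vy=1.466 → t=0.299, apex=0.110, x_land=17.592, impact vy=-1.466
  bounce: vy ← 0.54·1.466 = 0.792

1 1.578 4.420 8.033
2 1.025 1.289 13.252
3 0.554 0.376 16.070
4 0.299 0.110 17.592
final: 17.592 0.792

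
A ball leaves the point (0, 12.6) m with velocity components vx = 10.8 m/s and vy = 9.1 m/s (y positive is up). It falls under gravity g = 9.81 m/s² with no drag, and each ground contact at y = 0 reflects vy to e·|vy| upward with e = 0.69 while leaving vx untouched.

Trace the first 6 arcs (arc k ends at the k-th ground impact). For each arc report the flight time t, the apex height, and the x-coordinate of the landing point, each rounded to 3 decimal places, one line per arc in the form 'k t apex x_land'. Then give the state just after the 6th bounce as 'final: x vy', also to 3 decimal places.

Arc 1: start y=12.600, vy=9.100 → t=2.779, apex=16.821, x_land=30.018, impact vy=-18.167
  bounce: vy ← 0.69·18.167 = 12.535
Arc 2: start y=0.000, vy=12.535 → t=2.556, apex=8.008, x_land=57.618, impact vy=-12.535
  bounce: vy ← 0.69·12.535 = 8.649
Arc 3: start y=0.000, vy=8.649 → t=1.763, apex=3.813, x_land=76.662, impact vy=-8.649
  bounce: vy ← 0.69·8.649 = 5.968
Arc 4: start y=0.000, vy=5.968 → t=1.217, apex=1.815, x_land=89.802, impact vy=-5.968
  bounce: vy ← 0.69·5.968 = 4.118
Arc 5: start y=0.000, vy=4.118 → t=0.840, apex=0.864, x_land=98.869, impact vy=-4.118
  bounce: vy ← 0.69·4.118 = 2.841
Arc 6: start y=0.000, vy=2.841 → t=0.579, apex=0.411, x_land=105.125, impact vy=-2.841
  bounce: vy ← 0.69·2.841 = 1.960

1 2.779 16.821 30.018
2 2.556 8.008 57.618
3 1.763 3.813 76.662
4 1.217 1.815 89.802
5 0.840 0.864 98.869
6 0.579 0.411 105.125
final: 105.125 1.960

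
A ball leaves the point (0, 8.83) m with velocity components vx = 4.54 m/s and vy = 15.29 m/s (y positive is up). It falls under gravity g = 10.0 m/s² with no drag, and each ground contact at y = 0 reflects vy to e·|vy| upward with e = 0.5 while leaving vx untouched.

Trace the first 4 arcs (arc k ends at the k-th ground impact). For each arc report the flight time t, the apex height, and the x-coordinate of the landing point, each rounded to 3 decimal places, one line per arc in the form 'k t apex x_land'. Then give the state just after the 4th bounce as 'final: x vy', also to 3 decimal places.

Arc 1: start y=8.830, vy=15.290 → t=3.555, apex=20.519, x_land=16.139, impact vy=-20.258
  bounce: vy ← 0.5·20.258 = 10.129
Arc 2: start y=0.000, vy=10.129 → t=2.026, apex=5.130, x_land=25.336, impact vy=-10.129
  bounce: vy ← 0.5·10.129 = 5.064
Arc 3: start y=0.000, vy=5.064 → t=1.013, apex=1.282, x_land=29.934, impact vy=-5.064
  bounce: vy ← 0.5·5.064 = 2.532
Arc 4: start y=0.000, vy=2.532 → t=0.506, apex=0.321, x_land=32.234, impact vy=-2.532
  bounce: vy ← 0.5·2.532 = 1.266

1 3.555 20.519 16.139
2 2.026 5.130 25.336
3 1.013 1.282 29.934
4 0.506 0.321 32.234
final: 32.234 1.266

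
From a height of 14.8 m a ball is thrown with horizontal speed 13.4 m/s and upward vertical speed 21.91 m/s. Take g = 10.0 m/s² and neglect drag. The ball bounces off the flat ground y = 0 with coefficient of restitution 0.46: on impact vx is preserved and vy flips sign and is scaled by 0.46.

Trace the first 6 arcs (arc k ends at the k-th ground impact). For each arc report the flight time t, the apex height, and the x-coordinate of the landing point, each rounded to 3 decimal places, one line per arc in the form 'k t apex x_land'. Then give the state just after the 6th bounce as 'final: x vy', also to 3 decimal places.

Arc 1: start y=14.800, vy=21.910 → t=4.977, apex=38.802, x_land=66.689, impact vy=-27.858
  bounce: vy ← 0.46·27.858 = 12.815
Arc 2: start y=0.000, vy=12.815 → t=2.563, apex=8.211, x_land=101.032, impact vy=-12.815
  bounce: vy ← 0.46·12.815 = 5.895
Arc 3: start y=0.000, vy=5.895 → t=1.179, apex=1.737, x_land=116.829, impact vy=-5.895
  bounce: vy ← 0.46·5.895 = 2.712
Arc 4: start y=0.000, vy=2.712 → t=0.542, apex=0.368, x_land=124.096, impact vy=-2.712
  bounce: vy ← 0.46·2.712 = 1.247
Arc 5: start y=0.000, vy=1.247 → t=0.249, apex=0.078, x_land=127.439, impact vy=-1.247
  bounce: vy ← 0.46·1.247 = 0.574
Arc 6: start y=0.000, vy=0.574 → t=0.115, apex=0.016, x_land=128.977, impact vy=-0.574
  bounce: vy ← 0.46·0.574 = 0.264

1 4.977 38.802 66.689
2 2.563 8.211 101.032
3 1.179 1.737 116.829
4 0.542 0.368 124.096
5 0.249 0.078 127.439
6 0.115 0.016 128.977
final: 128.977 0.264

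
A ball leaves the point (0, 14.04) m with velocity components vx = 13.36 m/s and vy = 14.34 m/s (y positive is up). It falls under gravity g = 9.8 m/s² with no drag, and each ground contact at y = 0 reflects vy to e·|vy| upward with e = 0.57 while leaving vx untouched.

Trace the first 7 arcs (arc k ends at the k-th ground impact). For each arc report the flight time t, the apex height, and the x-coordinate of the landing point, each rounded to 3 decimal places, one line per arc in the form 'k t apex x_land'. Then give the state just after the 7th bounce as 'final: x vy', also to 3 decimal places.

1 3.701 24.532 49.442
2 2.551 7.970 83.521
3 1.454 2.590 102.945
4 0.829 0.841 114.017
5 0.472 0.273 120.328
6 0.269 0.089 123.925
7 0.153 0.029 125.976
final: 125.976 0.429

Arc 1: start y=14.040, vy=14.340 → t=3.701, apex=24.532, x_land=49.442, impact vy=-21.928
  bounce: vy ← 0.57·21.928 = 12.499
Arc 2: start y=0.000, vy=12.499 → t=2.551, apex=7.970, x_land=83.521, impact vy=-12.499
  bounce: vy ← 0.57·12.499 = 7.124
Arc 3: start y=0.000, vy=7.124 → t=1.454, apex=2.590, x_land=102.945, impact vy=-7.124
  bounce: vy ← 0.57·7.124 = 4.061
Arc 4: start y=0.000, vy=4.061 → t=0.829, apex=0.841, x_land=114.017, impact vy=-4.061
  bounce: vy ← 0.57·4.061 = 2.315
Arc 5: start y=0.000, vy=2.315 → t=0.472, apex=0.273, x_land=120.328, impact vy=-2.315
  bounce: vy ← 0.57·2.315 = 1.319
Arc 6: start y=0.000, vy=1.319 → t=0.269, apex=0.089, x_land=123.925, impact vy=-1.319
  bounce: vy ← 0.57·1.319 = 0.752
Arc 7: start y=0.000, vy=0.752 → t=0.153, apex=0.029, x_land=125.976, impact vy=-0.752
  bounce: vy ← 0.57·0.752 = 0.429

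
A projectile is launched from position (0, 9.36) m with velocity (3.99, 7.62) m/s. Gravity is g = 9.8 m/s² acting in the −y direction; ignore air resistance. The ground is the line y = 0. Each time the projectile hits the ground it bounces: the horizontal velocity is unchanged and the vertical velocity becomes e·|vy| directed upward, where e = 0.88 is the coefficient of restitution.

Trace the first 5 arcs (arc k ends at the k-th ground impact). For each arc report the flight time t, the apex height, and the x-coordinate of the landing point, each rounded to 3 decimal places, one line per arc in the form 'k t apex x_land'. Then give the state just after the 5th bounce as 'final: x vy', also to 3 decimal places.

1 2.363 12.322 9.430
2 2.791 9.543 20.566
3 2.456 7.390 30.366
4 2.161 5.723 38.990
5 1.902 4.432 46.579
final: 46.579 8.201

Arc 1: start y=9.360, vy=7.620 → t=2.363, apex=12.322, x_land=9.430, impact vy=-15.541
  bounce: vy ← 0.88·15.541 = 13.676
Arc 2: start y=0.000, vy=13.676 → t=2.791, apex=9.543, x_land=20.566, impact vy=-13.676
  bounce: vy ← 0.88·13.676 = 12.035
Arc 3: start y=0.000, vy=12.035 → t=2.456, apex=7.390, x_land=30.366, impact vy=-12.035
  bounce: vy ← 0.88·12.035 = 10.591
Arc 4: start y=0.000, vy=10.591 → t=2.161, apex=5.723, x_land=38.990, impact vy=-10.591
  bounce: vy ← 0.88·10.591 = 9.320
Arc 5: start y=0.000, vy=9.320 → t=1.902, apex=4.432, x_land=46.579, impact vy=-9.320
  bounce: vy ← 0.88·9.320 = 8.201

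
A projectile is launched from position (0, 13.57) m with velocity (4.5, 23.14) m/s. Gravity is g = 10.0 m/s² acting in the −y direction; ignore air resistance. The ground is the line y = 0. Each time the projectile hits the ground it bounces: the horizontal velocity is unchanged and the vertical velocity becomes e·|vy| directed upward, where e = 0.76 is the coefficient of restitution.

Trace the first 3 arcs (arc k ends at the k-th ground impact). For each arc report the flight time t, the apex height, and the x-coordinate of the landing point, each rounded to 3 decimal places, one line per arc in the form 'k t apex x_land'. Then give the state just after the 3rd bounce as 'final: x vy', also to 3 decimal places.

Arc 1: start y=13.570, vy=23.140 → t=5.155, apex=40.343, x_land=23.195, impact vy=-28.405
  bounce: vy ← 0.76·28.405 = 21.588
Arc 2: start y=0.000, vy=21.588 → t=4.318, apex=23.302, x_land=42.625, impact vy=-21.588
  bounce: vy ← 0.76·21.588 = 16.407
Arc 3: start y=0.000, vy=16.407 → t=3.281, apex=13.459, x_land=57.391, impact vy=-16.407
  bounce: vy ← 0.76·16.407 = 12.469

1 5.155 40.343 23.195
2 4.318 23.302 42.625
3 3.281 13.459 57.391
final: 57.391 12.469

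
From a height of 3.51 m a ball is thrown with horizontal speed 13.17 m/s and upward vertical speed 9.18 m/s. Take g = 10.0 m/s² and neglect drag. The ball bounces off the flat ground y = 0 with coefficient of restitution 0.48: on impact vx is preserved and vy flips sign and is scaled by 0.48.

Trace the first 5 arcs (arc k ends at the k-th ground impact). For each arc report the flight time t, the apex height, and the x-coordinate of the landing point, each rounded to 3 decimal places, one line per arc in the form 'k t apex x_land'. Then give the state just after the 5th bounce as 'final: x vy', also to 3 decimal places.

Arc 1: start y=3.510, vy=9.180 → t=2.161, apex=7.724, x_land=28.459, impact vy=-12.429
  bounce: vy ← 0.48·12.429 = 5.966
Arc 2: start y=0.000, vy=5.966 → t=1.193, apex=1.780, x_land=44.172, impact vy=-5.966
  bounce: vy ← 0.48·5.966 = 2.864
Arc 3: start y=0.000, vy=2.864 → t=0.573, apex=0.410, x_land=51.715, impact vy=-2.864
  bounce: vy ← 0.48·2.864 = 1.375
Arc 4: start y=0.000, vy=1.375 → t=0.275, apex=0.094, x_land=55.336, impact vy=-1.375
  bounce: vy ← 0.48·1.375 = 0.660
Arc 5: start y=0.000, vy=0.660 → t=0.132, apex=0.022, x_land=57.073, impact vy=-0.660
  bounce: vy ← 0.48·0.660 = 0.317

1 2.161 7.724 28.459
2 1.193 1.780 44.172
3 0.573 0.410 51.715
4 0.275 0.094 55.336
5 0.132 0.022 57.073
final: 57.073 0.317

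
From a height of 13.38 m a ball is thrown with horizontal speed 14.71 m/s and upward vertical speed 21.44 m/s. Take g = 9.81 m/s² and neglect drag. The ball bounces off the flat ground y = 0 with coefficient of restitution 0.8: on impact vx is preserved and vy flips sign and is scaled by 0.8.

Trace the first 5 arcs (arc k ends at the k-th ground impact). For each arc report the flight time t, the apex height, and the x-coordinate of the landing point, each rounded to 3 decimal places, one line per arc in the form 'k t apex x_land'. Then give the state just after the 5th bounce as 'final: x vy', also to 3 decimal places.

Arc 1: start y=13.380, vy=21.440 → t=4.925, apex=36.809, x_land=72.446, impact vy=-26.874
  bounce: vy ← 0.8·26.874 = 21.499
Arc 2: start y=0.000, vy=21.499 → t=4.383, apex=23.558, x_land=136.920, impact vy=-21.499
  bounce: vy ← 0.8·21.499 = 17.199
Arc 3: start y=0.000, vy=17.199 → t=3.506, apex=15.077, x_land=188.500, impact vy=-17.199
  bounce: vy ← 0.8·17.199 = 13.759
Arc 4: start y=0.000, vy=13.759 → t=2.805, apex=9.649, x_land=229.764, impact vy=-13.759
  bounce: vy ← 0.8·13.759 = 11.007
Arc 5: start y=0.000, vy=11.007 → t=2.244, apex=6.175, x_land=262.775, impact vy=-11.007
  bounce: vy ← 0.8·11.007 = 8.806

1 4.925 36.809 72.446
2 4.383 23.558 136.920
3 3.506 15.077 188.500
4 2.805 9.649 229.764
5 2.244 6.175 262.775
final: 262.775 8.806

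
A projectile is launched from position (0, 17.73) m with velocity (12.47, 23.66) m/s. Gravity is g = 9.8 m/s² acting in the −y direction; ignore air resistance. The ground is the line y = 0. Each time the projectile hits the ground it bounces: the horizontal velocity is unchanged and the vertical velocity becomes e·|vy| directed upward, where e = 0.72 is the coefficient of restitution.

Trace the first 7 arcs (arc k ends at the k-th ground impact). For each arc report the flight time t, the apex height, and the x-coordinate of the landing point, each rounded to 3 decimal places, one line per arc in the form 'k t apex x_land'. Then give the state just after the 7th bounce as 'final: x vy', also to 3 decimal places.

Arc 1: start y=17.730, vy=23.660 → t=5.488, apex=46.291, x_land=68.434, impact vy=-30.121
  bounce: vy ← 0.72·30.121 = 21.687
Arc 2: start y=0.000, vy=21.687 → t=4.426, apex=23.997, x_land=123.627, impact vy=-21.687
  bounce: vy ← 0.72·21.687 = 15.615
Arc 3: start y=0.000, vy=15.615 → t=3.187, apex=12.440, x_land=163.365, impact vy=-15.615
  bounce: vy ← 0.72·15.615 = 11.243
Arc 4: start y=0.000, vy=11.243 → t=2.294, apex=6.449, x_land=191.977, impact vy=-11.243
  bounce: vy ← 0.72·11.243 = 8.095
Arc 5: start y=0.000, vy=8.095 → t=1.652, apex=3.343, x_land=212.577, impact vy=-8.095
  bounce: vy ← 0.72·8.095 = 5.828
Arc 6: start y=0.000, vy=5.828 → t=1.189, apex=1.733, x_land=227.410, impact vy=-5.828
  bounce: vy ← 0.72·5.828 = 4.196
Arc 7: start y=0.000, vy=4.196 → t=0.856, apex=0.898, x_land=238.089, impact vy=-4.196
  bounce: vy ← 0.72·4.196 = 3.021

1 5.488 46.291 68.434
2 4.426 23.997 123.627
3 3.187 12.440 163.365
4 2.294 6.449 191.977
5 1.652 3.343 212.577
6 1.189 1.733 227.410
7 0.856 0.898 238.089
final: 238.089 3.021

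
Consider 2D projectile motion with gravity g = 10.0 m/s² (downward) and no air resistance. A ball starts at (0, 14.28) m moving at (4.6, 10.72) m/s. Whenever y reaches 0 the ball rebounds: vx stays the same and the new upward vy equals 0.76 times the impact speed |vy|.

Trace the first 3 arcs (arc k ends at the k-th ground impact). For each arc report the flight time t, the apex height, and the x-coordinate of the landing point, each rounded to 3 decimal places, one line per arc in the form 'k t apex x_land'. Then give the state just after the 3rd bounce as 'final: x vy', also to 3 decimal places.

Arc 1: start y=14.280, vy=10.720 → t=3.073, apex=20.026, x_land=14.137, impact vy=-20.013
  bounce: vy ← 0.76·20.013 = 15.210
Arc 2: start y=0.000, vy=15.210 → t=3.042, apex=11.567, x_land=28.130, impact vy=-15.210
  bounce: vy ← 0.76·15.210 = 11.559
Arc 3: start y=0.000, vy=11.559 → t=2.312, apex=6.681, x_land=38.765, impact vy=-11.559
  bounce: vy ← 0.76·11.559 = 8.785

1 3.073 20.026 14.137
2 3.042 11.567 28.130
3 2.312 6.681 38.765
final: 38.765 8.785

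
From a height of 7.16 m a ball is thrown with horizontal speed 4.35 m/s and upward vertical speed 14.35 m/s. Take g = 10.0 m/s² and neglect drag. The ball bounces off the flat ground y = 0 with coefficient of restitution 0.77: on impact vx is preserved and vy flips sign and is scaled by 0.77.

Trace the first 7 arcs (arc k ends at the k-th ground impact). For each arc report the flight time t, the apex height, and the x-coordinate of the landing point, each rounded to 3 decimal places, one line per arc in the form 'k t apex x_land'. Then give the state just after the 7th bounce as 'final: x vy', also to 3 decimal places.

1 3.303 17.456 14.370
2 2.877 10.350 26.887
3 2.216 6.136 36.525
4 1.706 3.638 43.946
5 1.314 2.157 49.661
6 1.012 1.279 54.061
7 0.779 0.758 57.449
final: 57.449 2.999

Arc 1: start y=7.160, vy=14.350 → t=3.303, apex=17.456, x_land=14.370, impact vy=-18.685
  bounce: vy ← 0.77·18.685 = 14.387
Arc 2: start y=0.000, vy=14.387 → t=2.877, apex=10.350, x_land=26.887, impact vy=-14.387
  bounce: vy ← 0.77·14.387 = 11.078
Arc 3: start y=0.000, vy=11.078 → t=2.216, apex=6.136, x_land=36.525, impact vy=-11.078
  bounce: vy ← 0.77·11.078 = 8.530
Arc 4: start y=0.000, vy=8.530 → t=1.706, apex=3.638, x_land=43.946, impact vy=-8.530
  bounce: vy ← 0.77·8.530 = 6.568
Arc 5: start y=0.000, vy=6.568 → t=1.314, apex=2.157, x_land=49.661, impact vy=-6.568
  bounce: vy ← 0.77·6.568 = 5.058
Arc 6: start y=0.000, vy=5.058 → t=1.012, apex=1.279, x_land=54.061, impact vy=-5.058
  bounce: vy ← 0.77·5.058 = 3.894
Arc 7: start y=0.000, vy=3.894 → t=0.779, apex=0.758, x_land=57.449, impact vy=-3.894
  bounce: vy ← 0.77·3.894 = 2.999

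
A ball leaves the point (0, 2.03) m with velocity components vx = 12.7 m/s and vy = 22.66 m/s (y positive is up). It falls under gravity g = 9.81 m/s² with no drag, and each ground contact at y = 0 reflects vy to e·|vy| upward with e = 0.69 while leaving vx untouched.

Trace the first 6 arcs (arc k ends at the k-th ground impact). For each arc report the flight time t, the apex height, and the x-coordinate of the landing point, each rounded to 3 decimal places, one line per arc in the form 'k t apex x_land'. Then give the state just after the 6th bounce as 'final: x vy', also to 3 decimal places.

1 4.708 28.201 59.788
2 3.309 13.427 101.811
3 2.283 6.392 130.808
4 1.575 3.043 150.815
5 1.087 1.449 164.621
6 0.750 0.690 174.146
final: 174.146 2.538

Arc 1: start y=2.030, vy=22.660 → t=4.708, apex=28.201, x_land=59.788, impact vy=-23.522
  bounce: vy ← 0.69·23.522 = 16.230
Arc 2: start y=0.000, vy=16.230 → t=3.309, apex=13.427, x_land=101.811, impact vy=-16.230
  bounce: vy ← 0.69·16.230 = 11.199
Arc 3: start y=0.000, vy=11.199 → t=2.283, apex=6.392, x_land=130.808, impact vy=-11.199
  bounce: vy ← 0.69·11.199 = 7.727
Arc 4: start y=0.000, vy=7.727 → t=1.575, apex=3.043, x_land=150.815, impact vy=-7.727
  bounce: vy ← 0.69·7.727 = 5.332
Arc 5: start y=0.000, vy=5.332 → t=1.087, apex=1.449, x_land=164.621, impact vy=-5.332
  bounce: vy ← 0.69·5.332 = 3.679
Arc 6: start y=0.000, vy=3.679 → t=0.750, apex=0.690, x_land=174.146, impact vy=-3.679
  bounce: vy ← 0.69·3.679 = 2.538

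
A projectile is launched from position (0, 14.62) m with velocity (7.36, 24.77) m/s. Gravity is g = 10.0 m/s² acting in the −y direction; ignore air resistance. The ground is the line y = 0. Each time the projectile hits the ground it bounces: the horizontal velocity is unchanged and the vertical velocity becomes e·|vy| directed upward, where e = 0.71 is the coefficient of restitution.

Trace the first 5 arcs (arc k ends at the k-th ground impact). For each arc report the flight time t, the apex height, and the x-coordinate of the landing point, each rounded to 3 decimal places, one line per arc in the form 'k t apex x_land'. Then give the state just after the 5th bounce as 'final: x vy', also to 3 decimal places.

1 5.487 45.298 40.384
2 4.274 22.835 71.841
3 3.035 11.511 94.175
4 2.155 5.803 110.033
5 1.530 2.925 121.292
final: 121.292 5.431

Arc 1: start y=14.620, vy=24.770 → t=5.487, apex=45.298, x_land=40.384, impact vy=-30.099
  bounce: vy ← 0.71·30.099 = 21.370
Arc 2: start y=0.000, vy=21.370 → t=4.274, apex=22.835, x_land=71.841, impact vy=-21.370
  bounce: vy ← 0.71·21.370 = 15.173
Arc 3: start y=0.000, vy=15.173 → t=3.035, apex=11.511, x_land=94.175, impact vy=-15.173
  bounce: vy ← 0.71·15.173 = 10.773
Arc 4: start y=0.000, vy=10.773 → t=2.155, apex=5.803, x_land=110.033, impact vy=-10.773
  bounce: vy ← 0.71·10.773 = 7.649
Arc 5: start y=0.000, vy=7.649 → t=1.530, apex=2.925, x_land=121.292, impact vy=-7.649
  bounce: vy ← 0.71·7.649 = 5.431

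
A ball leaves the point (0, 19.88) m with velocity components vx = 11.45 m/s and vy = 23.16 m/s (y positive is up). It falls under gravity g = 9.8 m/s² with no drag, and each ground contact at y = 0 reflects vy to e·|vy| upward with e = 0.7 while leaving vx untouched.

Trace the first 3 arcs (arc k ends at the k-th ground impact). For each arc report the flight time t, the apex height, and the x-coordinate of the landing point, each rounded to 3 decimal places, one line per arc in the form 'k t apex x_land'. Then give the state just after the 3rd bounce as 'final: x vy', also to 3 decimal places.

1 5.468 47.247 62.614
2 4.347 23.151 112.390
3 3.043 11.344 147.233
final: 147.233 10.438

Arc 1: start y=19.880, vy=23.160 → t=5.468, apex=47.247, x_land=62.614, impact vy=-30.431
  bounce: vy ← 0.7·30.431 = 21.302
Arc 2: start y=0.000, vy=21.302 → t=4.347, apex=23.151, x_land=112.390, impact vy=-21.302
  bounce: vy ← 0.7·21.302 = 14.911
Arc 3: start y=0.000, vy=14.911 → t=3.043, apex=11.344, x_land=147.233, impact vy=-14.911
  bounce: vy ← 0.7·14.911 = 10.438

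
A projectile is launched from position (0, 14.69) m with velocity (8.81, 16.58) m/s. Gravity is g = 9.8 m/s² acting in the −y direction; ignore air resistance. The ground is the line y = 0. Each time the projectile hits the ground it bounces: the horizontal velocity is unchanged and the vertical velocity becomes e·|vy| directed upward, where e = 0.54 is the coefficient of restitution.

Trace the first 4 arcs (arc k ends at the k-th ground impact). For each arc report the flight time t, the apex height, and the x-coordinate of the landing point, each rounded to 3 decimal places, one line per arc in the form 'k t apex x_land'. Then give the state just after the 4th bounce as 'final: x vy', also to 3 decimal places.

Arc 1: start y=14.690, vy=16.580 → t=4.113, apex=28.715, x_land=36.232, impact vy=-23.724
  bounce: vy ← 0.54·23.724 = 12.811
Arc 2: start y=0.000, vy=12.811 → t=2.614, apex=8.373, x_land=59.266, impact vy=-12.811
  bounce: vy ← 0.54·12.811 = 6.918
Arc 3: start y=0.000, vy=6.918 → t=1.412, apex=2.442, x_land=71.704, impact vy=-6.918
  bounce: vy ← 0.54·6.918 = 3.736
Arc 4: start y=0.000, vy=3.736 → t=0.762, apex=0.712, x_land=78.420, impact vy=-3.736
  bounce: vy ← 0.54·3.736 = 2.017

1 4.113 28.715 36.232
2 2.614 8.373 59.266
3 1.412 2.442 71.704
4 0.762 0.712 78.420
final: 78.420 2.017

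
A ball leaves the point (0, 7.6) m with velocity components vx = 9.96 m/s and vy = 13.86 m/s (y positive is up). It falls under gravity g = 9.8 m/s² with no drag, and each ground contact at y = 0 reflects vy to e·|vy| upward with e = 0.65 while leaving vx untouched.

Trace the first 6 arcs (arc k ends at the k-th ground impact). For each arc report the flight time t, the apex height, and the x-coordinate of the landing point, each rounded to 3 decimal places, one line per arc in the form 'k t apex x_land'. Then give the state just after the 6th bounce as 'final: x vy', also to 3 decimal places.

Arc 1: start y=7.600, vy=13.860 → t=3.299, apex=17.401, x_land=32.856, impact vy=-18.468
  bounce: vy ← 0.65·18.468 = 12.004
Arc 2: start y=0.000, vy=12.004 → t=2.450, apex=7.352, x_land=57.256, impact vy=-12.004
  bounce: vy ← 0.65·12.004 = 7.803
Arc 3: start y=0.000, vy=7.803 → t=1.592, apex=3.106, x_land=73.116, impact vy=-7.803
  bounce: vy ← 0.65·7.803 = 5.072
Arc 4: start y=0.000, vy=5.072 → t=1.035, apex=1.312, x_land=83.425, impact vy=-5.072
  bounce: vy ← 0.65·5.072 = 3.297
Arc 5: start y=0.000, vy=3.297 → t=0.673, apex=0.554, x_land=90.126, impact vy=-3.297
  bounce: vy ← 0.65·3.297 = 2.143
Arc 6: start y=0.000, vy=2.143 → t=0.437, apex=0.234, x_land=94.481, impact vy=-2.143
  bounce: vy ← 0.65·2.143 = 1.393

1 3.299 17.401 32.856
2 2.450 7.352 57.256
3 1.592 3.106 73.116
4 1.035 1.312 83.425
5 0.673 0.554 90.126
6 0.437 0.234 94.481
final: 94.481 1.393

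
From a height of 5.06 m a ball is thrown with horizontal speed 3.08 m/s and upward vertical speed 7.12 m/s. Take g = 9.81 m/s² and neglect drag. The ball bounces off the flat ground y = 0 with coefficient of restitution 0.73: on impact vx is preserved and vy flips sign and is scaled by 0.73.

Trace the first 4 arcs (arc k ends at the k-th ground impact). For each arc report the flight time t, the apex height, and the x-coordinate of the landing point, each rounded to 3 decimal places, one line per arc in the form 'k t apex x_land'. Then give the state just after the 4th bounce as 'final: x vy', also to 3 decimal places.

1 1.974 7.644 6.080
2 1.823 4.073 11.694
3 1.330 2.171 15.792
4 0.971 1.157 18.783
final: 18.783 3.478

Arc 1: start y=5.060, vy=7.120 → t=1.974, apex=7.644, x_land=6.080, impact vy=-12.246
  bounce: vy ← 0.73·12.246 = 8.940
Arc 2: start y=0.000, vy=8.940 → t=1.823, apex=4.073, x_land=11.694, impact vy=-8.940
  bounce: vy ← 0.73·8.940 = 6.526
Arc 3: start y=0.000, vy=6.526 → t=1.330, apex=2.171, x_land=15.792, impact vy=-6.526
  bounce: vy ← 0.73·6.526 = 4.764
Arc 4: start y=0.000, vy=4.764 → t=0.971, apex=1.157, x_land=18.783, impact vy=-4.764
  bounce: vy ← 0.73·4.764 = 3.478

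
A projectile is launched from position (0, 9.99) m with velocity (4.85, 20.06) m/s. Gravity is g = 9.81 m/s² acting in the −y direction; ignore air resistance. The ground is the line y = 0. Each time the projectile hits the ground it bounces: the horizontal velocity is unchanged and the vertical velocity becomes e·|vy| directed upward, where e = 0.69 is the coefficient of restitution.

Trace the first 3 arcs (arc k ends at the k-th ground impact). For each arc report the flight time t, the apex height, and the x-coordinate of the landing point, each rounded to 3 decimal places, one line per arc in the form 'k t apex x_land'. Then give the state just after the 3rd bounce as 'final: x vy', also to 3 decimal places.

Arc 1: start y=9.990, vy=20.060 → t=4.538, apex=30.500, x_land=22.012, impact vy=-24.462
  bounce: vy ← 0.69·24.462 = 16.879
Arc 2: start y=0.000, vy=16.879 → t=3.441, apex=14.521, x_land=38.701, impact vy=-16.879
  bounce: vy ← 0.69·16.879 = 11.647
Arc 3: start y=0.000, vy=11.647 → t=2.374, apex=6.913, x_land=50.217, impact vy=-11.647
  bounce: vy ← 0.69·11.647 = 8.036

1 4.538 30.500 22.012
2 3.441 14.521 38.701
3 2.374 6.913 50.217
final: 50.217 8.036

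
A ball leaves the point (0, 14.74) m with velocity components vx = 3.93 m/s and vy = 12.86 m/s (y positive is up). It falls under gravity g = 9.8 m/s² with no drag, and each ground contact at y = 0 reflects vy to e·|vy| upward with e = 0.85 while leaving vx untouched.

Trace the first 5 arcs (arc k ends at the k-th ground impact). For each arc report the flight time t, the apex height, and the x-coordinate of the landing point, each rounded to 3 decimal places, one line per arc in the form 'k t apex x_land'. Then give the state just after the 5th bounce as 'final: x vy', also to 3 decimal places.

1 3.487 23.178 13.704
2 3.697 16.746 28.235
3 3.143 12.099 40.586
4 2.671 8.741 51.084
5 2.271 6.316 60.008
final: 60.008 9.457

Arc 1: start y=14.740, vy=12.860 → t=3.487, apex=23.178, x_land=13.704, impact vy=-21.314
  bounce: vy ← 0.85·21.314 = 18.117
Arc 2: start y=0.000, vy=18.117 → t=3.697, apex=16.746, x_land=28.235, impact vy=-18.117
  bounce: vy ← 0.85·18.117 = 15.399
Arc 3: start y=0.000, vy=15.399 → t=3.143, apex=12.099, x_land=40.586, impact vy=-15.399
  bounce: vy ← 0.85·15.399 = 13.089
Arc 4: start y=0.000, vy=13.089 → t=2.671, apex=8.741, x_land=51.084, impact vy=-13.089
  bounce: vy ← 0.85·13.089 = 11.126
Arc 5: start y=0.000, vy=11.126 → t=2.271, apex=6.316, x_land=60.008, impact vy=-11.126
  bounce: vy ← 0.85·11.126 = 9.457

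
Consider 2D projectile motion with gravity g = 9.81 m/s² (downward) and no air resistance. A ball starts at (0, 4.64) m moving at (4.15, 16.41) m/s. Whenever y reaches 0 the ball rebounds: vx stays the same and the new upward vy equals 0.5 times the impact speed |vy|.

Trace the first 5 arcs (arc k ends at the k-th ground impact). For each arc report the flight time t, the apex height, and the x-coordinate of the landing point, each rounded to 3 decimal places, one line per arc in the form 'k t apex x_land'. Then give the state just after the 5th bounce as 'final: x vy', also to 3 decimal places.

Arc 1: start y=4.640, vy=16.410 → t=3.608, apex=18.365, x_land=14.972, impact vy=-18.982
  bounce: vy ← 0.5·18.982 = 9.491
Arc 2: start y=0.000, vy=9.491 → t=1.935, apex=4.591, x_land=23.002, impact vy=-9.491
  bounce: vy ← 0.5·9.491 = 4.746
Arc 3: start y=0.000, vy=4.746 → t=0.967, apex=1.148, x_land=27.018, impact vy=-4.746
  bounce: vy ← 0.5·4.746 = 2.373
Arc 4: start y=0.000, vy=2.373 → t=0.484, apex=0.287, x_land=29.025, impact vy=-2.373
  bounce: vy ← 0.5·2.373 = 1.186
Arc 5: start y=0.000, vy=1.186 → t=0.242, apex=0.072, x_land=30.029, impact vy=-1.186
  bounce: vy ← 0.5·1.186 = 0.593

1 3.608 18.365 14.972
2 1.935 4.591 23.002
3 0.967 1.148 27.018
4 0.484 0.287 29.025
5 0.242 0.072 30.029
final: 30.029 0.593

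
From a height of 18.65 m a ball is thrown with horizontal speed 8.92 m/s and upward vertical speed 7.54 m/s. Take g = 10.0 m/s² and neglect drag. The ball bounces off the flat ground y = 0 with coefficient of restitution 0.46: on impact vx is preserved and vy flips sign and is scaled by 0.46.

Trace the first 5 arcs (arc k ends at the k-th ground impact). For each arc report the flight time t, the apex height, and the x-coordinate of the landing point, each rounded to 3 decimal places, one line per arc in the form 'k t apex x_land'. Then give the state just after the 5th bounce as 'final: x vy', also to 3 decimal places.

Arc 1: start y=18.650, vy=7.540 → t=2.827, apex=21.493, x_land=25.219, impact vy=-20.733
  bounce: vy ← 0.46·20.733 = 9.537
Arc 2: start y=0.000, vy=9.537 → t=1.907, apex=4.548, x_land=42.234, impact vy=-9.537
  bounce: vy ← 0.46·9.537 = 4.387
Arc 3: start y=0.000, vy=4.387 → t=0.877, apex=0.962, x_land=50.060, impact vy=-4.387
  bounce: vy ← 0.46·4.387 = 2.018
Arc 4: start y=0.000, vy=2.018 → t=0.404, apex=0.204, x_land=53.660, impact vy=-2.018
  bounce: vy ← 0.46·2.018 = 0.928
Arc 5: start y=0.000, vy=0.928 → t=0.186, apex=0.043, x_land=55.316, impact vy=-0.928
  bounce: vy ← 0.46·0.928 = 0.427

1 2.827 21.493 25.219
2 1.907 4.548 42.234
3 0.877 0.962 50.060
4 0.404 0.204 53.660
5 0.186 0.043 55.316
final: 55.316 0.427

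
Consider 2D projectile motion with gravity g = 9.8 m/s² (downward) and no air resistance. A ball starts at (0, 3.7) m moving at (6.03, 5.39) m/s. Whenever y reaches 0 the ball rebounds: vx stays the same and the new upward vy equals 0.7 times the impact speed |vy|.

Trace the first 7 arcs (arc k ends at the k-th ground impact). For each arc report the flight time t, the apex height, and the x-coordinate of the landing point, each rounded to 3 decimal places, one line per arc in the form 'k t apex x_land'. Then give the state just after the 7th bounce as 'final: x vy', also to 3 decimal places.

Arc 1: start y=3.700, vy=5.390 → t=1.578, apex=5.182, x_land=9.518, impact vy=-10.078
  bounce: vy ← 0.7·10.078 = 7.055
Arc 2: start y=0.000, vy=7.055 → t=1.440, apex=2.539, x_land=18.199, impact vy=-7.055
  bounce: vy ← 0.7·7.055 = 4.938
Arc 3: start y=0.000, vy=4.938 → t=1.008, apex=1.244, x_land=24.277, impact vy=-4.938
  bounce: vy ← 0.7·4.938 = 3.457
Arc 4: start y=0.000, vy=3.457 → t=0.705, apex=0.610, x_land=28.531, impact vy=-3.457
  bounce: vy ← 0.7·3.457 = 2.420
Arc 5: start y=0.000, vy=2.420 → t=0.494, apex=0.299, x_land=31.509, impact vy=-2.420
  bounce: vy ← 0.7·2.420 = 1.694
Arc 6: start y=0.000, vy=1.694 → t=0.346, apex=0.146, x_land=33.593, impact vy=-1.694
  bounce: vy ← 0.7·1.694 = 1.186
Arc 7: start y=0.000, vy=1.186 → t=0.242, apex=0.072, x_land=35.052, impact vy=-1.186
  bounce: vy ← 0.7·1.186 = 0.830

1 1.578 5.182 9.518
2 1.440 2.539 18.199
3 1.008 1.244 24.277
4 0.705 0.610 28.531
5 0.494 0.299 31.509
6 0.346 0.146 33.593
7 0.242 0.072 35.052
final: 35.052 0.830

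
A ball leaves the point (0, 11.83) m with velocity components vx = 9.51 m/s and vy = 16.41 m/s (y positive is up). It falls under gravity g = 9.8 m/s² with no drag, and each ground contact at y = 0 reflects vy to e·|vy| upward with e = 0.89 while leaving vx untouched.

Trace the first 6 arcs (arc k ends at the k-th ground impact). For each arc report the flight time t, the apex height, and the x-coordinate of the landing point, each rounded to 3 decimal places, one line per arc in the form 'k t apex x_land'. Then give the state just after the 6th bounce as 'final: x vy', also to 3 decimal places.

Arc 1: start y=11.830, vy=16.410 → t=3.959, apex=25.569, x_land=37.648, impact vy=-22.387
  bounce: vy ← 0.89·22.387 = 19.924
Arc 2: start y=0.000, vy=19.924 → t=4.066, apex=20.253, x_land=76.317, impact vy=-19.924
  bounce: vy ← 0.89·19.924 = 17.732
Arc 3: start y=0.000, vy=17.732 → t=3.619, apex=16.043, x_land=110.733, impact vy=-17.732
  bounce: vy ← 0.89·17.732 = 15.782
Arc 4: start y=0.000, vy=15.782 → t=3.221, apex=12.707, x_land=141.362, impact vy=-15.782
  bounce: vy ← 0.89·15.782 = 14.046
Arc 5: start y=0.000, vy=14.046 → t=2.866, apex=10.066, x_land=168.622, impact vy=-14.046
  bounce: vy ← 0.89·14.046 = 12.501
Arc 6: start y=0.000, vy=12.501 → t=2.551, apex=7.973, x_land=192.884, impact vy=-12.501
  bounce: vy ← 0.89·12.501 = 11.126

1 3.959 25.569 37.648
2 4.066 20.253 76.317
3 3.619 16.043 110.733
4 3.221 12.707 141.362
5 2.866 10.066 168.622
6 2.551 7.973 192.884
final: 192.884 11.126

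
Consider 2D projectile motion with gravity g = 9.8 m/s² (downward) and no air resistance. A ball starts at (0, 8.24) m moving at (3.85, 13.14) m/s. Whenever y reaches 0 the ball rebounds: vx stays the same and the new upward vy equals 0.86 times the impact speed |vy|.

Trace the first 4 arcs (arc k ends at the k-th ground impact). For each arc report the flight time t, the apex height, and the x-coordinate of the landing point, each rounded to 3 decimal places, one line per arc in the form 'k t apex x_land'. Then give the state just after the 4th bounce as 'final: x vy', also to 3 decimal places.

Arc 1: start y=8.240, vy=13.140 → t=3.206, apex=17.049, x_land=12.344, impact vy=-18.280
  bounce: vy ← 0.86·18.280 = 15.721
Arc 2: start y=0.000, vy=15.721 → t=3.208, apex=12.610, x_land=24.696, impact vy=-15.721
  bounce: vy ← 0.86·15.721 = 13.520
Arc 3: start y=0.000, vy=13.520 → t=2.759, apex=9.326, x_land=35.319, impact vy=-13.520
  bounce: vy ← 0.86·13.520 = 11.627
Arc 4: start y=0.000, vy=11.627 → t=2.373, apex=6.898, x_land=44.454, impact vy=-11.627
  bounce: vy ← 0.86·11.627 = 9.999

1 3.206 17.049 12.344
2 3.208 12.610 24.696
3 2.759 9.326 35.319
4 2.373 6.898 44.454
final: 44.454 9.999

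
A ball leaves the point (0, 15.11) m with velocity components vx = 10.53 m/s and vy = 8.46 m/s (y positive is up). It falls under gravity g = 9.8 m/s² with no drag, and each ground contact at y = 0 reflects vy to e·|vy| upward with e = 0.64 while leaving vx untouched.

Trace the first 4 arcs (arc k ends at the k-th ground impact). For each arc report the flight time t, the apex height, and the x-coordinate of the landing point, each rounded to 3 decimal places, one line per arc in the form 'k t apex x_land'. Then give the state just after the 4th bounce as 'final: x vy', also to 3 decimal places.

Arc 1: start y=15.110, vy=8.460 → t=2.820, apex=18.762, x_land=29.695, impact vy=-19.176
  bounce: vy ← 0.64·19.176 = 12.273
Arc 2: start y=0.000, vy=12.273 → t=2.505, apex=7.685, x_land=56.069, impact vy=-12.273
  bounce: vy ← 0.64·12.273 = 7.855
Arc 3: start y=0.000, vy=7.855 → t=1.603, apex=3.148, x_land=72.948, impact vy=-7.855
  bounce: vy ← 0.64·7.855 = 5.027
Arc 4: start y=0.000, vy=5.027 → t=1.026, apex=1.289, x_land=83.751, impact vy=-5.027
  bounce: vy ← 0.64·5.027 = 3.217

1 2.820 18.762 29.695
2 2.505 7.685 56.069
3 1.603 3.148 72.948
4 1.026 1.289 83.751
final: 83.751 3.217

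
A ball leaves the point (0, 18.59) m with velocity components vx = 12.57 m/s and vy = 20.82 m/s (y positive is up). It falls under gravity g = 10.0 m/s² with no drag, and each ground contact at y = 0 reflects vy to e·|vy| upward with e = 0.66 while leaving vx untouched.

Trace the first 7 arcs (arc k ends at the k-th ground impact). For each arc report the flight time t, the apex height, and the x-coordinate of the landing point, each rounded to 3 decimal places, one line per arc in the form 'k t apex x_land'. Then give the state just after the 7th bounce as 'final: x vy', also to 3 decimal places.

1 4.920 40.264 61.841
2 3.746 17.539 108.926
3 2.472 7.640 140.002
4 1.632 3.328 160.512
5 1.077 1.450 174.049
6 0.711 0.631 182.983
7 0.469 0.275 188.879
final: 188.879 1.548

Arc 1: start y=18.590, vy=20.820 → t=4.920, apex=40.264, x_land=61.841, impact vy=-28.377
  bounce: vy ← 0.66·28.377 = 18.729
Arc 2: start y=0.000, vy=18.729 → t=3.746, apex=17.539, x_land=108.926, impact vy=-18.729
  bounce: vy ← 0.66·18.729 = 12.361
Arc 3: start y=0.000, vy=12.361 → t=2.472, apex=7.640, x_land=140.002, impact vy=-12.361
  bounce: vy ← 0.66·12.361 = 8.158
Arc 4: start y=0.000, vy=8.158 → t=1.632, apex=3.328, x_land=160.512, impact vy=-8.158
  bounce: vy ← 0.66·8.158 = 5.385
Arc 5: start y=0.000, vy=5.385 → t=1.077, apex=1.450, x_land=174.049, impact vy=-5.385
  bounce: vy ← 0.66·5.385 = 3.554
Arc 6: start y=0.000, vy=3.554 → t=0.711, apex=0.631, x_land=182.983, impact vy=-3.554
  bounce: vy ← 0.66·3.554 = 2.345
Arc 7: start y=0.000, vy=2.345 → t=0.469, apex=0.275, x_land=188.879, impact vy=-2.345
  bounce: vy ← 0.66·2.345 = 1.548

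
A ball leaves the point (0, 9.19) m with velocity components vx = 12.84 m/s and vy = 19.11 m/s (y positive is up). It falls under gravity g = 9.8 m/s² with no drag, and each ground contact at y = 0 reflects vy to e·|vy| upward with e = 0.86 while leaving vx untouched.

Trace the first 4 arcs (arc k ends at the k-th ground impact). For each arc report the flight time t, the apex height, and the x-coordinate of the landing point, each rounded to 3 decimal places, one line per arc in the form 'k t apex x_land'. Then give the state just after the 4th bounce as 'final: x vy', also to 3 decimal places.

1 4.333 27.822 55.634
2 4.099 20.577 108.259
3 3.525 15.219 153.516
4 3.031 11.256 192.438
final: 192.438 12.774

Arc 1: start y=9.190, vy=19.110 → t=4.333, apex=27.822, x_land=55.634, impact vy=-23.352
  bounce: vy ← 0.86·23.352 = 20.083
Arc 2: start y=0.000, vy=20.083 → t=4.099, apex=20.577, x_land=108.259, impact vy=-20.083
  bounce: vy ← 0.86·20.083 = 17.271
Arc 3: start y=0.000, vy=17.271 → t=3.525, apex=15.219, x_land=153.516, impact vy=-17.271
  bounce: vy ← 0.86·17.271 = 14.853
Arc 4: start y=0.000, vy=14.853 → t=3.031, apex=11.256, x_land=192.438, impact vy=-14.853
  bounce: vy ← 0.86·14.853 = 12.774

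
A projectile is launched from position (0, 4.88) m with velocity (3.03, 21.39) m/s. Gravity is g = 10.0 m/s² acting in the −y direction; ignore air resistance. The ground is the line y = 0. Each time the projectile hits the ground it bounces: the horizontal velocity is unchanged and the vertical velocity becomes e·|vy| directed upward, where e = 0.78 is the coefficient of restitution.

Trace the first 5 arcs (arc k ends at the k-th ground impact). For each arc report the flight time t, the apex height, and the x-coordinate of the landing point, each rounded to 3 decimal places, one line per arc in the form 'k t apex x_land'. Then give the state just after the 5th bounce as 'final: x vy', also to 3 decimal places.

1 4.495 27.757 13.620
2 3.676 16.887 24.757
3 2.867 10.274 33.444
4 2.236 6.251 40.220
5 1.744 3.803 45.505
final: 45.505 6.803

Arc 1: start y=4.880, vy=21.390 → t=4.495, apex=27.757, x_land=13.620, impact vy=-23.561
  bounce: vy ← 0.78·23.561 = 18.378
Arc 2: start y=0.000, vy=18.378 → t=3.676, apex=16.887, x_land=24.757, impact vy=-18.378
  bounce: vy ← 0.78·18.378 = 14.335
Arc 3: start y=0.000, vy=14.335 → t=2.867, apex=10.274, x_land=33.444, impact vy=-14.335
  bounce: vy ← 0.78·14.335 = 11.181
Arc 4: start y=0.000, vy=11.181 → t=2.236, apex=6.251, x_land=40.220, impact vy=-11.181
  bounce: vy ← 0.78·11.181 = 8.721
Arc 5: start y=0.000, vy=8.721 → t=1.744, apex=3.803, x_land=45.505, impact vy=-8.721
  bounce: vy ← 0.78·8.721 = 6.803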